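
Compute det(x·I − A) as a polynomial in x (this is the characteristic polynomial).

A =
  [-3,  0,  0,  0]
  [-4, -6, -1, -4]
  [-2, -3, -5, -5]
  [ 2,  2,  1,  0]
x^4 + 14*x^3 + 73*x^2 + 168*x + 144

Expanding det(x·I − A) (e.g. by cofactor expansion or by noting that A is similar to its Jordan form J, which has the same characteristic polynomial as A) gives
  χ_A(x) = x^4 + 14*x^3 + 73*x^2 + 168*x + 144
which factors as (x + 3)^2*(x + 4)^2. The eigenvalues (with algebraic multiplicities) are λ = -4 with multiplicity 2, λ = -3 with multiplicity 2.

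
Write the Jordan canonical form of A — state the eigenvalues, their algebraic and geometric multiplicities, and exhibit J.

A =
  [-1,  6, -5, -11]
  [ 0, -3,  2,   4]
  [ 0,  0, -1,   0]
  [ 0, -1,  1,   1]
J_3(-1) ⊕ J_1(-1)

The characteristic polynomial is
  det(x·I − A) = x^4 + 4*x^3 + 6*x^2 + 4*x + 1 = (x + 1)^4

Eigenvalues and multiplicities (the geometric multiplicity of λ is n − rank(A − λI), which equals the number of Jordan blocks for λ):
  λ = -1: algebraic multiplicity = 4, geometric multiplicity = 2

Determining the block sizes for each eigenvalue:
  λ = -1: with am = 4 and gm = 2, the partition is not yet determined (e.g. several partitions of 4 into 2 parts exist). Let N = A − (-1)·I. Computing rank(N^1) = 2, rank(N^2) = 1, rank(N^3) = 0; the number of blocks of size ≥ j is rank(N^{j−1}) − rank(N^j), giving [2, 1, 1]. So we have 1 block(s) of size 3, 1 block(s) of size 1 → block sizes [3, 1]

Assembling the blocks gives a Jordan form
J =
  [-1,  1,  0,  0]
  [ 0, -1,  1,  0]
  [ 0,  0, -1,  0]
  [ 0,  0,  0, -1]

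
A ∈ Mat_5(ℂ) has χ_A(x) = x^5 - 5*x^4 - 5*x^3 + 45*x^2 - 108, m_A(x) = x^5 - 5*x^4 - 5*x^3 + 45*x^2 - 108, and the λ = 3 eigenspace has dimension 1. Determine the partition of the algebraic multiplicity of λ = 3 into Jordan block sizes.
Block sizes for λ = 3: [3]

Step 1 — from the characteristic polynomial, algebraic multiplicity of λ = 3 is 3. From dim ker(A − (3)·I) = 1, there are exactly 1 Jordan blocks for λ = 3.
Step 2 — from the minimal polynomial, the factor (x − 3)^3 tells us the largest block for λ = 3 has size 3.
Step 3 — with total size 3, 1 blocks, and largest block 3, the block sizes (in nonincreasing order) are [3].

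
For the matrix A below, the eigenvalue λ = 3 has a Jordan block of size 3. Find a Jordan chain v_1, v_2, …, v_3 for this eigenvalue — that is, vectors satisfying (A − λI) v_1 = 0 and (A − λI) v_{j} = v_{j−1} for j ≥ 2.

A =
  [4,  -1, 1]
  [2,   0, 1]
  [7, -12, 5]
A Jordan chain for λ = 3 of length 3:
v_1 = (6, 3, -3)ᵀ
v_2 = (1, 2, 7)ᵀ
v_3 = (1, 0, 0)ᵀ

Let N = A − (3)·I. We want v_3 with N^3 v_3 = 0 but N^2 v_3 ≠ 0; then v_{j-1} := N · v_j for j = 3, …, 2.

Pick v_3 = (1, 0, 0)ᵀ.
Then v_2 = N · v_3 = (1, 2, 7)ᵀ.
Then v_1 = N · v_2 = (6, 3, -3)ᵀ.

Sanity check: (A − (3)·I) v_1 = (0, 0, 0)ᵀ = 0. ✓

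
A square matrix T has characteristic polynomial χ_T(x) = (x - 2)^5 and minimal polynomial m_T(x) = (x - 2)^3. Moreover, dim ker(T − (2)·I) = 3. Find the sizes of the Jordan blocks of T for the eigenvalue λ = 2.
Block sizes for λ = 2: [3, 1, 1]

Step 1 — from the characteristic polynomial, algebraic multiplicity of λ = 2 is 5. From dim ker(T − (2)·I) = 3, there are exactly 3 Jordan blocks for λ = 2.
Step 2 — from the minimal polynomial, the factor (x − 2)^3 tells us the largest block for λ = 2 has size 3.
Step 3 — with total size 5, 3 blocks, and largest block 3, the block sizes (in nonincreasing order) are [3, 1, 1].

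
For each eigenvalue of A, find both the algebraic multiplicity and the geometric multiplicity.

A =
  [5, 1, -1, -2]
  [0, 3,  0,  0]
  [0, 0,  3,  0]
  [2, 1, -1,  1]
λ = 3: alg = 4, geom = 3

Step 1 — factor the characteristic polynomial to read off the algebraic multiplicities:
  χ_A(x) = (x - 3)^4

Step 2 — compute geometric multiplicities via the rank-nullity identity g(λ) = n − rank(A − λI):
  rank(A − (3)·I) = 1, so dim ker(A − (3)·I) = n − 1 = 3

Summary:
  λ = 3: algebraic multiplicity = 4, geometric multiplicity = 3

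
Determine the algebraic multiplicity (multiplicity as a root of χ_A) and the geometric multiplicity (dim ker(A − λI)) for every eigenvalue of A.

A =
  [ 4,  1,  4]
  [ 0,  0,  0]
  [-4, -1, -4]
λ = 0: alg = 3, geom = 2

Step 1 — factor the characteristic polynomial to read off the algebraic multiplicities:
  χ_A(x) = x^3

Step 2 — compute geometric multiplicities via the rank-nullity identity g(λ) = n − rank(A − λI):
  rank(A − (0)·I) = 1, so dim ker(A − (0)·I) = n − 1 = 2

Summary:
  λ = 0: algebraic multiplicity = 3, geometric multiplicity = 2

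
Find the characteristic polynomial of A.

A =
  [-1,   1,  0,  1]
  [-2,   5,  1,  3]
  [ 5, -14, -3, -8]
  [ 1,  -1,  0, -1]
x^4

Expanding det(x·I − A) (e.g. by cofactor expansion or by noting that A is similar to its Jordan form J, which has the same characteristic polynomial as A) gives
  χ_A(x) = x^4
which factors as x^4. The eigenvalues (with algebraic multiplicities) are λ = 0 with multiplicity 4.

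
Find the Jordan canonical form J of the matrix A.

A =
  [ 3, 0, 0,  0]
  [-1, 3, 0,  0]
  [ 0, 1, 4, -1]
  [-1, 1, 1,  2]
J_2(3) ⊕ J_2(3)

The characteristic polynomial is
  det(x·I − A) = x^4 - 12*x^3 + 54*x^2 - 108*x + 81 = (x - 3)^4

Eigenvalues and multiplicities (the geometric multiplicity of λ is n − rank(A − λI), which equals the number of Jordan blocks for λ):
  λ = 3: algebraic multiplicity = 4, geometric multiplicity = 2

Determining the block sizes for each eigenvalue:
  λ = 3: with am = 4 and gm = 2, the partition is not yet determined (e.g. several partitions of 4 into 2 parts exist). Let N = A − (3)·I. Computing rank(N^1) = 2, rank(N^2) = 0; the number of blocks of size ≥ j is rank(N^{j−1}) − rank(N^j), giving [2, 2]. So we have 2 block(s) of size 2 → block sizes [2, 2]

Assembling the blocks gives a Jordan form
J =
  [3, 1, 0, 0]
  [0, 3, 0, 0]
  [0, 0, 3, 1]
  [0, 0, 0, 3]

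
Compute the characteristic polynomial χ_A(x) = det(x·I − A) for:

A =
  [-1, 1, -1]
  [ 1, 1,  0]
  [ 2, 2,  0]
x^3

Expanding det(x·I − A) (e.g. by cofactor expansion or by noting that A is similar to its Jordan form J, which has the same characteristic polynomial as A) gives
  χ_A(x) = x^3
which factors as x^3. The eigenvalues (with algebraic multiplicities) are λ = 0 with multiplicity 3.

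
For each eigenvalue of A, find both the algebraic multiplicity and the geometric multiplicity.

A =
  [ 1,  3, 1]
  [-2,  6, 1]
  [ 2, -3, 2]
λ = 3: alg = 3, geom = 2

Step 1 — factor the characteristic polynomial to read off the algebraic multiplicities:
  χ_A(x) = (x - 3)^3

Step 2 — compute geometric multiplicities via the rank-nullity identity g(λ) = n − rank(A − λI):
  rank(A − (3)·I) = 1, so dim ker(A − (3)·I) = n − 1 = 2

Summary:
  λ = 3: algebraic multiplicity = 3, geometric multiplicity = 2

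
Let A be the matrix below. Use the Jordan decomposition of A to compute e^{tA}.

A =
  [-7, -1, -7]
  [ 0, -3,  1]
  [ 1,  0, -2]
e^{tA} =
  [t^2*exp(-4*t) - 3*t*exp(-4*t) + exp(-4*t), t^2*exp(-4*t) - t*exp(-4*t), 3*t^2*exp(-4*t) - 7*t*exp(-4*t)]
  [t^2*exp(-4*t)/2, t^2*exp(-4*t)/2 + t*exp(-4*t) + exp(-4*t), 3*t^2*exp(-4*t)/2 + t*exp(-4*t)]
  [-t^2*exp(-4*t)/2 + t*exp(-4*t), -t^2*exp(-4*t)/2, -3*t^2*exp(-4*t)/2 + 2*t*exp(-4*t) + exp(-4*t)]

Strategy: write A = P · J · P⁻¹ where J is a Jordan canonical form, so e^{tA} = P · e^{tJ} · P⁻¹, and e^{tJ} can be computed block-by-block.

A has Jordan form
J =
  [-4,  1,  0]
  [ 0, -4,  1]
  [ 0,  0, -4]
(up to reordering of blocks).

Per-block formulas:
  For a 3×3 Jordan block J_3(-4): exp(t · J_3(-4)) = e^(-4t)·(I + t·N + (t^2/2)·N^2), where N is the 3×3 nilpotent shift.

After assembling e^{tJ} and conjugating by P, we get:

e^{tA} =
  [t^2*exp(-4*t) - 3*t*exp(-4*t) + exp(-4*t), t^2*exp(-4*t) - t*exp(-4*t), 3*t^2*exp(-4*t) - 7*t*exp(-4*t)]
  [t^2*exp(-4*t)/2, t^2*exp(-4*t)/2 + t*exp(-4*t) + exp(-4*t), 3*t^2*exp(-4*t)/2 + t*exp(-4*t)]
  [-t^2*exp(-4*t)/2 + t*exp(-4*t), -t^2*exp(-4*t)/2, -3*t^2*exp(-4*t)/2 + 2*t*exp(-4*t) + exp(-4*t)]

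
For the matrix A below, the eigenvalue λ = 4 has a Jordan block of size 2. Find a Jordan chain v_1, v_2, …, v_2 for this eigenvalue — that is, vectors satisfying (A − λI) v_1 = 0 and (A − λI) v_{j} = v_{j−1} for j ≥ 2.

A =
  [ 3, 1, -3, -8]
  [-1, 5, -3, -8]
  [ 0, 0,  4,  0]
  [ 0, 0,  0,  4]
A Jordan chain for λ = 4 of length 2:
v_1 = (-1, -1, 0, 0)ᵀ
v_2 = (1, 0, 0, 0)ᵀ

Let N = A − (4)·I. We want v_2 with N^2 v_2 = 0 but N^1 v_2 ≠ 0; then v_{j-1} := N · v_j for j = 2, …, 2.

Pick v_2 = (1, 0, 0, 0)ᵀ.
Then v_1 = N · v_2 = (-1, -1, 0, 0)ᵀ.

Sanity check: (A − (4)·I) v_1 = (0, 0, 0, 0)ᵀ = 0. ✓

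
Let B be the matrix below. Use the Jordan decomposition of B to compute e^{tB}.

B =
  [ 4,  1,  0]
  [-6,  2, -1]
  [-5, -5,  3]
e^{tB} =
  [-5*t^2*exp(3*t)/2 + t*exp(3*t) + exp(3*t), t*exp(3*t), -t^2*exp(3*t)/2]
  [5*t^2*exp(3*t)/2 - 6*t*exp(3*t), -t*exp(3*t) + exp(3*t), t^2*exp(3*t)/2 - t*exp(3*t)]
  [25*t^2*exp(3*t)/2 - 5*t*exp(3*t), -5*t*exp(3*t), 5*t^2*exp(3*t)/2 + exp(3*t)]

Strategy: write B = P · J · P⁻¹ where J is a Jordan canonical form, so e^{tB} = P · e^{tJ} · P⁻¹, and e^{tJ} can be computed block-by-block.

B has Jordan form
J =
  [3, 1, 0]
  [0, 3, 1]
  [0, 0, 3]
(up to reordering of blocks).

Per-block formulas:
  For a 3×3 Jordan block J_3(3): exp(t · J_3(3)) = e^(3t)·(I + t·N + (t^2/2)·N^2), where N is the 3×3 nilpotent shift.

After assembling e^{tJ} and conjugating by P, we get:

e^{tB} =
  [-5*t^2*exp(3*t)/2 + t*exp(3*t) + exp(3*t), t*exp(3*t), -t^2*exp(3*t)/2]
  [5*t^2*exp(3*t)/2 - 6*t*exp(3*t), -t*exp(3*t) + exp(3*t), t^2*exp(3*t)/2 - t*exp(3*t)]
  [25*t^2*exp(3*t)/2 - 5*t*exp(3*t), -5*t*exp(3*t), 5*t^2*exp(3*t)/2 + exp(3*t)]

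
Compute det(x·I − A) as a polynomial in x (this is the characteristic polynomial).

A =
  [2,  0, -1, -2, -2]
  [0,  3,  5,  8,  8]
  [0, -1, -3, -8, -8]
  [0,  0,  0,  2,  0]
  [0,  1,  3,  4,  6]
x^5 - 10*x^4 + 40*x^3 - 80*x^2 + 80*x - 32

Expanding det(x·I − A) (e.g. by cofactor expansion or by noting that A is similar to its Jordan form J, which has the same characteristic polynomial as A) gives
  χ_A(x) = x^5 - 10*x^4 + 40*x^3 - 80*x^2 + 80*x - 32
which factors as (x - 2)^5. The eigenvalues (with algebraic multiplicities) are λ = 2 with multiplicity 5.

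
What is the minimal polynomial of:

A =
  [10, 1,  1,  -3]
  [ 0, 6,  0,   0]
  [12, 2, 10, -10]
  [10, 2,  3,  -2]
x^3 - 18*x^2 + 108*x - 216

The characteristic polynomial is χ_A(x) = (x - 6)^4, so the eigenvalues are known. The minimal polynomial is
  m_A(x) = Π_λ (x − λ)^{k_λ}
where k_λ is the size of the *largest* Jordan block for λ (equivalently, the smallest k with (A − λI)^k v = 0 for every generalised eigenvector v of λ).

  λ = 6: largest Jordan block has size 3, contributing (x − 6)^3

So m_A(x) = (x - 6)^3 = x^3 - 18*x^2 + 108*x - 216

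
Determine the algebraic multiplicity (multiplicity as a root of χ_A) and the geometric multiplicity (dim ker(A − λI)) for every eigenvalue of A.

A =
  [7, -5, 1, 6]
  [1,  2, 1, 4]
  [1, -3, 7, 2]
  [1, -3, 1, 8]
λ = 6: alg = 4, geom = 2

Step 1 — factor the characteristic polynomial to read off the algebraic multiplicities:
  χ_A(x) = (x - 6)^4

Step 2 — compute geometric multiplicities via the rank-nullity identity g(λ) = n − rank(A − λI):
  rank(A − (6)·I) = 2, so dim ker(A − (6)·I) = n − 2 = 2

Summary:
  λ = 6: algebraic multiplicity = 4, geometric multiplicity = 2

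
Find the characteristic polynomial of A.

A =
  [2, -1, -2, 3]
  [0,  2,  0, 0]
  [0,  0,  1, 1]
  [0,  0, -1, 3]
x^4 - 8*x^3 + 24*x^2 - 32*x + 16

Expanding det(x·I − A) (e.g. by cofactor expansion or by noting that A is similar to its Jordan form J, which has the same characteristic polynomial as A) gives
  χ_A(x) = x^4 - 8*x^3 + 24*x^2 - 32*x + 16
which factors as (x - 2)^4. The eigenvalues (with algebraic multiplicities) are λ = 2 with multiplicity 4.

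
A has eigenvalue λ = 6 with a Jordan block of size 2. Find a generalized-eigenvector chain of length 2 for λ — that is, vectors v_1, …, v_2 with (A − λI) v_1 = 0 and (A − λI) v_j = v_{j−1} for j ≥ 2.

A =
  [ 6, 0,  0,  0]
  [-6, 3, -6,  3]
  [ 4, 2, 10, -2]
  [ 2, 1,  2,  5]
A Jordan chain for λ = 6 of length 2:
v_1 = (0, -6, 4, 2)ᵀ
v_2 = (1, 0, 0, 0)ᵀ

Let N = A − (6)·I. We want v_2 with N^2 v_2 = 0 but N^1 v_2 ≠ 0; then v_{j-1} := N · v_j for j = 2, …, 2.

Pick v_2 = (1, 0, 0, 0)ᵀ.
Then v_1 = N · v_2 = (0, -6, 4, 2)ᵀ.

Sanity check: (A − (6)·I) v_1 = (0, 0, 0, 0)ᵀ = 0. ✓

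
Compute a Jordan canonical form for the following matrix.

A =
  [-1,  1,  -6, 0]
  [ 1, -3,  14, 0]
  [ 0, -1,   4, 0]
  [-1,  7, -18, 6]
J_3(0) ⊕ J_1(6)

The characteristic polynomial is
  det(x·I − A) = x^4 - 6*x^3 = x^3*(x - 6)

Eigenvalues and multiplicities (the geometric multiplicity of λ is n − rank(A − λI), which equals the number of Jordan blocks for λ):
  λ = 0: algebraic multiplicity = 3, geometric multiplicity = 1
  λ = 6: algebraic multiplicity = 1, geometric multiplicity = 1

Determining the block sizes for each eigenvalue:
  λ = 0: one block (gm = 1), so the single block has size am = 3 → block sizes [3]
  λ = 6: one block (gm = 1), so the single block has size am = 1 → block sizes [1]

Assembling the blocks gives a Jordan form
J =
  [0, 1, 0, 0]
  [0, 0, 1, 0]
  [0, 0, 0, 0]
  [0, 0, 0, 6]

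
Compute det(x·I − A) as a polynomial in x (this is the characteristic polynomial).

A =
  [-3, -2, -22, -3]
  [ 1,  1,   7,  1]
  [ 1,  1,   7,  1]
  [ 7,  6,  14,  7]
x^4 - 12*x^3 + 36*x^2

Expanding det(x·I − A) (e.g. by cofactor expansion or by noting that A is similar to its Jordan form J, which has the same characteristic polynomial as A) gives
  χ_A(x) = x^4 - 12*x^3 + 36*x^2
which factors as x^2*(x - 6)^2. The eigenvalues (with algebraic multiplicities) are λ = 0 with multiplicity 2, λ = 6 with multiplicity 2.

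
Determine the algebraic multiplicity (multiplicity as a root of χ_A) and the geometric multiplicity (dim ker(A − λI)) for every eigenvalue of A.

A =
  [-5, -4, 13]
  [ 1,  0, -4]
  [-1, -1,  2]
λ = -1: alg = 3, geom = 1

Step 1 — factor the characteristic polynomial to read off the algebraic multiplicities:
  χ_A(x) = (x + 1)^3

Step 2 — compute geometric multiplicities via the rank-nullity identity g(λ) = n − rank(A − λI):
  rank(A − (-1)·I) = 2, so dim ker(A − (-1)·I) = n − 2 = 1

Summary:
  λ = -1: algebraic multiplicity = 3, geometric multiplicity = 1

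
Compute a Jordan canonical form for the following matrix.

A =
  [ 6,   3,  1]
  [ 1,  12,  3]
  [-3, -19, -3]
J_3(5)

The characteristic polynomial is
  det(x·I − A) = x^3 - 15*x^2 + 75*x - 125 = (x - 5)^3

Eigenvalues and multiplicities (the geometric multiplicity of λ is n − rank(A − λI), which equals the number of Jordan blocks for λ):
  λ = 5: algebraic multiplicity = 3, geometric multiplicity = 1

Determining the block sizes for each eigenvalue:
  λ = 5: one block (gm = 1), so the single block has size am = 3 → block sizes [3]

Assembling the blocks gives a Jordan form
J =
  [5, 1, 0]
  [0, 5, 1]
  [0, 0, 5]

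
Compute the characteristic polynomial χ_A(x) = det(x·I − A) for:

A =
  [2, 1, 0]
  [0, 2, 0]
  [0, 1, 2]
x^3 - 6*x^2 + 12*x - 8

Expanding det(x·I − A) (e.g. by cofactor expansion or by noting that A is similar to its Jordan form J, which has the same characteristic polynomial as A) gives
  χ_A(x) = x^3 - 6*x^2 + 12*x - 8
which factors as (x - 2)^3. The eigenvalues (with algebraic multiplicities) are λ = 2 with multiplicity 3.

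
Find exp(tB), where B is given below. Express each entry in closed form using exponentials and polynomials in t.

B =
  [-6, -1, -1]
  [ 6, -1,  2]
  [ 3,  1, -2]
e^{tB} =
  [-3*t*exp(-3*t) + exp(-3*t), -t*exp(-3*t), -t*exp(-3*t)]
  [6*t*exp(-3*t), 2*t*exp(-3*t) + exp(-3*t), 2*t*exp(-3*t)]
  [3*t*exp(-3*t), t*exp(-3*t), t*exp(-3*t) + exp(-3*t)]

Strategy: write B = P · J · P⁻¹ where J is a Jordan canonical form, so e^{tB} = P · e^{tJ} · P⁻¹, and e^{tJ} can be computed block-by-block.

B has Jordan form
J =
  [-3,  1,  0]
  [ 0, -3,  0]
  [ 0,  0, -3]
(up to reordering of blocks).

Per-block formulas:
  For a 2×2 Jordan block J_2(-3): exp(t · J_2(-3)) = e^(-3t)·(I + t·N), where N is the 2×2 nilpotent shift.
  For a 1×1 block at λ = -3: exp(t · [-3]) = [e^(-3t)].

After assembling e^{tJ} and conjugating by P, we get:

e^{tB} =
  [-3*t*exp(-3*t) + exp(-3*t), -t*exp(-3*t), -t*exp(-3*t)]
  [6*t*exp(-3*t), 2*t*exp(-3*t) + exp(-3*t), 2*t*exp(-3*t)]
  [3*t*exp(-3*t), t*exp(-3*t), t*exp(-3*t) + exp(-3*t)]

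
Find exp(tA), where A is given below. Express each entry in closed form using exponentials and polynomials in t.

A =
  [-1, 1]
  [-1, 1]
e^{tA} =
  [1 - t, t]
  [-t, t + 1]

Strategy: write A = P · J · P⁻¹ where J is a Jordan canonical form, so e^{tA} = P · e^{tJ} · P⁻¹, and e^{tJ} can be computed block-by-block.

A has Jordan form
J =
  [0, 1]
  [0, 0]
(up to reordering of blocks).

Per-block formulas:
  For a 2×2 Jordan block J_2(0): exp(t · J_2(0)) = e^(0t)·(I + t·N), where N is the 2×2 nilpotent shift.

After assembling e^{tJ} and conjugating by P, we get:

e^{tA} =
  [1 - t, t]
  [-t, t + 1]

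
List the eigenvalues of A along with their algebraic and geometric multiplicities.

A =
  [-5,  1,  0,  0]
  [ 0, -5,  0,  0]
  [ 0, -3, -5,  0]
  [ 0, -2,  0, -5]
λ = -5: alg = 4, geom = 3

Step 1 — factor the characteristic polynomial to read off the algebraic multiplicities:
  χ_A(x) = (x + 5)^4

Step 2 — compute geometric multiplicities via the rank-nullity identity g(λ) = n − rank(A − λI):
  rank(A − (-5)·I) = 1, so dim ker(A − (-5)·I) = n − 1 = 3

Summary:
  λ = -5: algebraic multiplicity = 4, geometric multiplicity = 3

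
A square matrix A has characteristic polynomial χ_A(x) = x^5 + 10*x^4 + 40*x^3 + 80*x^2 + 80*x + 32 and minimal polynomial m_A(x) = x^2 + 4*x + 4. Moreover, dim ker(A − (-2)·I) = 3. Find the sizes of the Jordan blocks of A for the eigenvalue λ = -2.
Block sizes for λ = -2: [2, 2, 1]

Step 1 — from the characteristic polynomial, algebraic multiplicity of λ = -2 is 5. From dim ker(A − (-2)·I) = 3, there are exactly 3 Jordan blocks for λ = -2.
Step 2 — from the minimal polynomial, the factor (x + 2)^2 tells us the largest block for λ = -2 has size 2.
Step 3 — with total size 5, 3 blocks, and largest block 2, the block sizes (in nonincreasing order) are [2, 2, 1].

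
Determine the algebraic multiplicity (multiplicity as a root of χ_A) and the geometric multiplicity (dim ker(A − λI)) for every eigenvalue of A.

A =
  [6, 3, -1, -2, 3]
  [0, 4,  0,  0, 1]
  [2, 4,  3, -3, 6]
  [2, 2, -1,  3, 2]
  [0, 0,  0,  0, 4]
λ = 4: alg = 5, geom = 2

Step 1 — factor the characteristic polynomial to read off the algebraic multiplicities:
  χ_A(x) = (x - 4)^5

Step 2 — compute geometric multiplicities via the rank-nullity identity g(λ) = n − rank(A − λI):
  rank(A − (4)·I) = 3, so dim ker(A − (4)·I) = n − 3 = 2

Summary:
  λ = 4: algebraic multiplicity = 5, geometric multiplicity = 2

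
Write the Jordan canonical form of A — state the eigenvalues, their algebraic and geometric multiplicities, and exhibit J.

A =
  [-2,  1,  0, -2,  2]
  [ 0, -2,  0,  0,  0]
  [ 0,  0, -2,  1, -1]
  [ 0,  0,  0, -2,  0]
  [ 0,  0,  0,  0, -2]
J_2(-2) ⊕ J_2(-2) ⊕ J_1(-2)

The characteristic polynomial is
  det(x·I − A) = x^5 + 10*x^4 + 40*x^3 + 80*x^2 + 80*x + 32 = (x + 2)^5

Eigenvalues and multiplicities (the geometric multiplicity of λ is n − rank(A − λI), which equals the number of Jordan blocks for λ):
  λ = -2: algebraic multiplicity = 5, geometric multiplicity = 3

Determining the block sizes for each eigenvalue:
  λ = -2: with am = 5 and gm = 3, the partition is not yet determined (e.g. several partitions of 5 into 3 parts exist). Let N = A − (-2)·I. Computing rank(N^1) = 2, rank(N^2) = 0; the number of blocks of size ≥ j is rank(N^{j−1}) − rank(N^j), giving [3, 2]. So we have 2 block(s) of size 2, 1 block(s) of size 1 → block sizes [2, 2, 1]

Assembling the blocks gives a Jordan form
J =
  [-2,  1,  0,  0,  0]
  [ 0, -2,  0,  0,  0]
  [ 0,  0, -2,  1,  0]
  [ 0,  0,  0, -2,  0]
  [ 0,  0,  0,  0, -2]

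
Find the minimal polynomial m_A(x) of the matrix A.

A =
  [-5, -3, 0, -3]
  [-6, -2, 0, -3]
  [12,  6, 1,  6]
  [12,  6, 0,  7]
x^2 + x - 2

The characteristic polynomial is χ_A(x) = (x - 1)^3*(x + 2), so the eigenvalues are known. The minimal polynomial is
  m_A(x) = Π_λ (x − λ)^{k_λ}
where k_λ is the size of the *largest* Jordan block for λ (equivalently, the smallest k with (A − λI)^k v = 0 for every generalised eigenvector v of λ).

  λ = -2: largest Jordan block has size 1, contributing (x + 2)
  λ = 1: largest Jordan block has size 1, contributing (x − 1)

So m_A(x) = (x - 1)*(x + 2) = x^2 + x - 2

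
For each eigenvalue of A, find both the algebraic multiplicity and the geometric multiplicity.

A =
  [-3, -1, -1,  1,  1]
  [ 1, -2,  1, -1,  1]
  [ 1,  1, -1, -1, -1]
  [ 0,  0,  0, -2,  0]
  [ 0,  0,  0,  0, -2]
λ = -2: alg = 5, geom = 3

Step 1 — factor the characteristic polynomial to read off the algebraic multiplicities:
  χ_A(x) = (x + 2)^5

Step 2 — compute geometric multiplicities via the rank-nullity identity g(λ) = n − rank(A − λI):
  rank(A − (-2)·I) = 2, so dim ker(A − (-2)·I) = n − 2 = 3

Summary:
  λ = -2: algebraic multiplicity = 5, geometric multiplicity = 3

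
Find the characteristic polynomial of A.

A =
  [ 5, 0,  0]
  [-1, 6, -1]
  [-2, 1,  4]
x^3 - 15*x^2 + 75*x - 125

Expanding det(x·I − A) (e.g. by cofactor expansion or by noting that A is similar to its Jordan form J, which has the same characteristic polynomial as A) gives
  χ_A(x) = x^3 - 15*x^2 + 75*x - 125
which factors as (x - 5)^3. The eigenvalues (with algebraic multiplicities) are λ = 5 with multiplicity 3.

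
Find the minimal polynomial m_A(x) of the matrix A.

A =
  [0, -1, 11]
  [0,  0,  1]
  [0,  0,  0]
x^3

The characteristic polynomial is χ_A(x) = x^3, so the eigenvalues are known. The minimal polynomial is
  m_A(x) = Π_λ (x − λ)^{k_λ}
where k_λ is the size of the *largest* Jordan block for λ (equivalently, the smallest k with (A − λI)^k v = 0 for every generalised eigenvector v of λ).

  λ = 0: largest Jordan block has size 3, contributing (x − 0)^3

So m_A(x) = x^3 = x^3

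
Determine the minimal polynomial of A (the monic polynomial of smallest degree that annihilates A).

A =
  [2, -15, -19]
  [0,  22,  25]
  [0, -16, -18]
x^3 - 6*x^2 + 12*x - 8

The characteristic polynomial is χ_A(x) = (x - 2)^3, so the eigenvalues are known. The minimal polynomial is
  m_A(x) = Π_λ (x − λ)^{k_λ}
where k_λ is the size of the *largest* Jordan block for λ (equivalently, the smallest k with (A − λI)^k v = 0 for every generalised eigenvector v of λ).

  λ = 2: largest Jordan block has size 3, contributing (x − 2)^3

So m_A(x) = (x - 2)^3 = x^3 - 6*x^2 + 12*x - 8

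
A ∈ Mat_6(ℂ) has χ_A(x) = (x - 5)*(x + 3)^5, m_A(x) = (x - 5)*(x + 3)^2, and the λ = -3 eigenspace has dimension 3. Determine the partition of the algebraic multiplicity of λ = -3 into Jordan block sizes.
Block sizes for λ = -3: [2, 2, 1]

Step 1 — from the characteristic polynomial, algebraic multiplicity of λ = -3 is 5. From dim ker(A − (-3)·I) = 3, there are exactly 3 Jordan blocks for λ = -3.
Step 2 — from the minimal polynomial, the factor (x + 3)^2 tells us the largest block for λ = -3 has size 2.
Step 3 — with total size 5, 3 blocks, and largest block 2, the block sizes (in nonincreasing order) are [2, 2, 1].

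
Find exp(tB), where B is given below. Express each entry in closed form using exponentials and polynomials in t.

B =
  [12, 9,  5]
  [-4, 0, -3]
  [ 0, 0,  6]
e^{tB} =
  [6*t*exp(6*t) + exp(6*t), 9*t*exp(6*t), 3*t^2*exp(6*t)/2 + 5*t*exp(6*t)]
  [-4*t*exp(6*t), -6*t*exp(6*t) + exp(6*t), -t^2*exp(6*t) - 3*t*exp(6*t)]
  [0, 0, exp(6*t)]

Strategy: write B = P · J · P⁻¹ where J is a Jordan canonical form, so e^{tB} = P · e^{tJ} · P⁻¹, and e^{tJ} can be computed block-by-block.

B has Jordan form
J =
  [6, 1, 0]
  [0, 6, 1]
  [0, 0, 6]
(up to reordering of blocks).

Per-block formulas:
  For a 3×3 Jordan block J_3(6): exp(t · J_3(6)) = e^(6t)·(I + t·N + (t^2/2)·N^2), where N is the 3×3 nilpotent shift.

After assembling e^{tJ} and conjugating by P, we get:

e^{tB} =
  [6*t*exp(6*t) + exp(6*t), 9*t*exp(6*t), 3*t^2*exp(6*t)/2 + 5*t*exp(6*t)]
  [-4*t*exp(6*t), -6*t*exp(6*t) + exp(6*t), -t^2*exp(6*t) - 3*t*exp(6*t)]
  [0, 0, exp(6*t)]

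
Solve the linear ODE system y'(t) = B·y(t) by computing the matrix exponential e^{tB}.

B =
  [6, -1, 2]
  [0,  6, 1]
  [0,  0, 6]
e^{tB} =
  [exp(6*t), -t*exp(6*t), -t^2*exp(6*t)/2 + 2*t*exp(6*t)]
  [0, exp(6*t), t*exp(6*t)]
  [0, 0, exp(6*t)]

Strategy: write B = P · J · P⁻¹ where J is a Jordan canonical form, so e^{tB} = P · e^{tJ} · P⁻¹, and e^{tJ} can be computed block-by-block.

B has Jordan form
J =
  [6, 1, 0]
  [0, 6, 1]
  [0, 0, 6]
(up to reordering of blocks).

Per-block formulas:
  For a 3×3 Jordan block J_3(6): exp(t · J_3(6)) = e^(6t)·(I + t·N + (t^2/2)·N^2), where N is the 3×3 nilpotent shift.

After assembling e^{tJ} and conjugating by P, we get:

e^{tB} =
  [exp(6*t), -t*exp(6*t), -t^2*exp(6*t)/2 + 2*t*exp(6*t)]
  [0, exp(6*t), t*exp(6*t)]
  [0, 0, exp(6*t)]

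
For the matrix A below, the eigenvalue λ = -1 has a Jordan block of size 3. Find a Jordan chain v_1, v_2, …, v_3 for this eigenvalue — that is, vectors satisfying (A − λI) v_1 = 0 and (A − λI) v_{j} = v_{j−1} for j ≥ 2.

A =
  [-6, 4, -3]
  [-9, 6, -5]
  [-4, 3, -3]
A Jordan chain for λ = -1 of length 3:
v_1 = (1, 2, 1)ᵀ
v_2 = (-5, -9, -4)ᵀ
v_3 = (1, 0, 0)ᵀ

Let N = A − (-1)·I. We want v_3 with N^3 v_3 = 0 but N^2 v_3 ≠ 0; then v_{j-1} := N · v_j for j = 3, …, 2.

Pick v_3 = (1, 0, 0)ᵀ.
Then v_2 = N · v_3 = (-5, -9, -4)ᵀ.
Then v_1 = N · v_2 = (1, 2, 1)ᵀ.

Sanity check: (A − (-1)·I) v_1 = (0, 0, 0)ᵀ = 0. ✓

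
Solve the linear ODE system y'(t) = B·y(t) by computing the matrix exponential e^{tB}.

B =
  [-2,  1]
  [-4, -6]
e^{tB} =
  [2*t*exp(-4*t) + exp(-4*t), t*exp(-4*t)]
  [-4*t*exp(-4*t), -2*t*exp(-4*t) + exp(-4*t)]

Strategy: write B = P · J · P⁻¹ where J is a Jordan canonical form, so e^{tB} = P · e^{tJ} · P⁻¹, and e^{tJ} can be computed block-by-block.

B has Jordan form
J =
  [-4,  1]
  [ 0, -4]
(up to reordering of blocks).

Per-block formulas:
  For a 2×2 Jordan block J_2(-4): exp(t · J_2(-4)) = e^(-4t)·(I + t·N), where N is the 2×2 nilpotent shift.

After assembling e^{tJ} and conjugating by P, we get:

e^{tB} =
  [2*t*exp(-4*t) + exp(-4*t), t*exp(-4*t)]
  [-4*t*exp(-4*t), -2*t*exp(-4*t) + exp(-4*t)]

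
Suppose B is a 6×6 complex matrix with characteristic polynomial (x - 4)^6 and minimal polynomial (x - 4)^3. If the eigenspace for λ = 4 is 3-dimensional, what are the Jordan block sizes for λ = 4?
Block sizes for λ = 4: [3, 2, 1]

Step 1 — from the characteristic polynomial, algebraic multiplicity of λ = 4 is 6. From dim ker(B − (4)·I) = 3, there are exactly 3 Jordan blocks for λ = 4.
Step 2 — from the minimal polynomial, the factor (x − 4)^3 tells us the largest block for λ = 4 has size 3.
Step 3 — with total size 6, 3 blocks, and largest block 3, the block sizes (in nonincreasing order) are [3, 2, 1].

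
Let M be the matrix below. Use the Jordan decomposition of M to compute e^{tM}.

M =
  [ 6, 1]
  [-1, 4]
e^{tM} =
  [t*exp(5*t) + exp(5*t), t*exp(5*t)]
  [-t*exp(5*t), -t*exp(5*t) + exp(5*t)]

Strategy: write M = P · J · P⁻¹ where J is a Jordan canonical form, so e^{tM} = P · e^{tJ} · P⁻¹, and e^{tJ} can be computed block-by-block.

M has Jordan form
J =
  [5, 1]
  [0, 5]
(up to reordering of blocks).

Per-block formulas:
  For a 2×2 Jordan block J_2(5): exp(t · J_2(5)) = e^(5t)·(I + t·N), where N is the 2×2 nilpotent shift.

After assembling e^{tJ} and conjugating by P, we get:

e^{tM} =
  [t*exp(5*t) + exp(5*t), t*exp(5*t)]
  [-t*exp(5*t), -t*exp(5*t) + exp(5*t)]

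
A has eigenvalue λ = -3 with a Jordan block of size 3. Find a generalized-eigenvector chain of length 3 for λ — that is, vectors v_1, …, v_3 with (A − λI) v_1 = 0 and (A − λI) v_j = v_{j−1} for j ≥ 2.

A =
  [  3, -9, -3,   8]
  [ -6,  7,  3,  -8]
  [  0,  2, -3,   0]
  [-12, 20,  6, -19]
A Jordan chain for λ = -3 of length 3:
v_1 = (-6, 0, -12, 0)ᵀ
v_2 = (6, -6, 0, -12)ᵀ
v_3 = (1, 0, 0, 0)ᵀ

Let N = A − (-3)·I. We want v_3 with N^3 v_3 = 0 but N^2 v_3 ≠ 0; then v_{j-1} := N · v_j for j = 3, …, 2.

Pick v_3 = (1, 0, 0, 0)ᵀ.
Then v_2 = N · v_3 = (6, -6, 0, -12)ᵀ.
Then v_1 = N · v_2 = (-6, 0, -12, 0)ᵀ.

Sanity check: (A − (-3)·I) v_1 = (0, 0, 0, 0)ᵀ = 0. ✓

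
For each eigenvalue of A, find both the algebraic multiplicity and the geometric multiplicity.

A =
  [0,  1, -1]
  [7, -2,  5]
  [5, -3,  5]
λ = 1: alg = 3, geom = 1

Step 1 — factor the characteristic polynomial to read off the algebraic multiplicities:
  χ_A(x) = (x - 1)^3

Step 2 — compute geometric multiplicities via the rank-nullity identity g(λ) = n − rank(A − λI):
  rank(A − (1)·I) = 2, so dim ker(A − (1)·I) = n − 2 = 1

Summary:
  λ = 1: algebraic multiplicity = 3, geometric multiplicity = 1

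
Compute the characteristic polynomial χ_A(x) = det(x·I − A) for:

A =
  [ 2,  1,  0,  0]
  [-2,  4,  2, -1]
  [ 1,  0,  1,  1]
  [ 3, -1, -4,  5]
x^4 - 12*x^3 + 54*x^2 - 108*x + 81

Expanding det(x·I − A) (e.g. by cofactor expansion or by noting that A is similar to its Jordan form J, which has the same characteristic polynomial as A) gives
  χ_A(x) = x^4 - 12*x^3 + 54*x^2 - 108*x + 81
which factors as (x - 3)^4. The eigenvalues (with algebraic multiplicities) are λ = 3 with multiplicity 4.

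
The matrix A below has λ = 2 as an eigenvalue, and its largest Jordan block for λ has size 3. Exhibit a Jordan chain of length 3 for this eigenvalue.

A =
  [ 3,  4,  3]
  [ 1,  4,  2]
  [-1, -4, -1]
A Jordan chain for λ = 2 of length 3:
v_1 = (2, 1, -2)ᵀ
v_2 = (1, 1, -1)ᵀ
v_3 = (1, 0, 0)ᵀ

Let N = A − (2)·I. We want v_3 with N^3 v_3 = 0 but N^2 v_3 ≠ 0; then v_{j-1} := N · v_j for j = 3, …, 2.

Pick v_3 = (1, 0, 0)ᵀ.
Then v_2 = N · v_3 = (1, 1, -1)ᵀ.
Then v_1 = N · v_2 = (2, 1, -2)ᵀ.

Sanity check: (A − (2)·I) v_1 = (0, 0, 0)ᵀ = 0. ✓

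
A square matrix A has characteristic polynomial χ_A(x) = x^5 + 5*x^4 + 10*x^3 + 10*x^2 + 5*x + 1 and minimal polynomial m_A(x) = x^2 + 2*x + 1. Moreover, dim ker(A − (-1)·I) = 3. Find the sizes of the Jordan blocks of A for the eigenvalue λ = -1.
Block sizes for λ = -1: [2, 2, 1]

Step 1 — from the characteristic polynomial, algebraic multiplicity of λ = -1 is 5. From dim ker(A − (-1)·I) = 3, there are exactly 3 Jordan blocks for λ = -1.
Step 2 — from the minimal polynomial, the factor (x + 1)^2 tells us the largest block for λ = -1 has size 2.
Step 3 — with total size 5, 3 blocks, and largest block 2, the block sizes (in nonincreasing order) are [2, 2, 1].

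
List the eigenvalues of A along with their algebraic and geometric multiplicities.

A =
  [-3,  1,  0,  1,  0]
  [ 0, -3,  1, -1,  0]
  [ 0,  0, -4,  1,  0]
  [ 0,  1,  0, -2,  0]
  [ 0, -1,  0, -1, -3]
λ = -3: alg = 5, geom = 3

Step 1 — factor the characteristic polynomial to read off the algebraic multiplicities:
  χ_A(x) = (x + 3)^5

Step 2 — compute geometric multiplicities via the rank-nullity identity g(λ) = n − rank(A − λI):
  rank(A − (-3)·I) = 2, so dim ker(A − (-3)·I) = n − 2 = 3

Summary:
  λ = -3: algebraic multiplicity = 5, geometric multiplicity = 3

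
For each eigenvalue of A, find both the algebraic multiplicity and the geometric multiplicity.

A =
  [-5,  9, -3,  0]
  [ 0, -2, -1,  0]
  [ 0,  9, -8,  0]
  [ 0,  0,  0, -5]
λ = -5: alg = 4, geom = 3

Step 1 — factor the characteristic polynomial to read off the algebraic multiplicities:
  χ_A(x) = (x + 5)^4

Step 2 — compute geometric multiplicities via the rank-nullity identity g(λ) = n − rank(A − λI):
  rank(A − (-5)·I) = 1, so dim ker(A − (-5)·I) = n − 1 = 3

Summary:
  λ = -5: algebraic multiplicity = 4, geometric multiplicity = 3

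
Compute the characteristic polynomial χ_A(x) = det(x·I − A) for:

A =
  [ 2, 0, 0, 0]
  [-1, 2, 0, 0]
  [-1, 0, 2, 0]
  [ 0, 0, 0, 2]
x^4 - 8*x^3 + 24*x^2 - 32*x + 16

Expanding det(x·I − A) (e.g. by cofactor expansion or by noting that A is similar to its Jordan form J, which has the same characteristic polynomial as A) gives
  χ_A(x) = x^4 - 8*x^3 + 24*x^2 - 32*x + 16
which factors as (x - 2)^4. The eigenvalues (with algebraic multiplicities) are λ = 2 with multiplicity 4.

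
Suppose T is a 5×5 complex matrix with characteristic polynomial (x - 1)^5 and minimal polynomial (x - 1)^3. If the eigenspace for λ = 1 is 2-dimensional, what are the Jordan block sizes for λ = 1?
Block sizes for λ = 1: [3, 2]

Step 1 — from the characteristic polynomial, algebraic multiplicity of λ = 1 is 5. From dim ker(T − (1)·I) = 2, there are exactly 2 Jordan blocks for λ = 1.
Step 2 — from the minimal polynomial, the factor (x − 1)^3 tells us the largest block for λ = 1 has size 3.
Step 3 — with total size 5, 2 blocks, and largest block 3, the block sizes (in nonincreasing order) are [3, 2].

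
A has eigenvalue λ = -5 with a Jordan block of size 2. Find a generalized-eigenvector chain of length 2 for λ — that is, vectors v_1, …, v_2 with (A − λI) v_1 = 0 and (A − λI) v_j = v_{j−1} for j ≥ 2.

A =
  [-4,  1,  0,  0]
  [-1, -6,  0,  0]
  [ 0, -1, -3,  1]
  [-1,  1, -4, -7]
A Jordan chain for λ = -5 of length 2:
v_1 = (1, -1, 0, -1)ᵀ
v_2 = (1, 0, 0, 0)ᵀ

Let N = A − (-5)·I. We want v_2 with N^2 v_2 = 0 but N^1 v_2 ≠ 0; then v_{j-1} := N · v_j for j = 2, …, 2.

Pick v_2 = (1, 0, 0, 0)ᵀ.
Then v_1 = N · v_2 = (1, -1, 0, -1)ᵀ.

Sanity check: (A − (-5)·I) v_1 = (0, 0, 0, 0)ᵀ = 0. ✓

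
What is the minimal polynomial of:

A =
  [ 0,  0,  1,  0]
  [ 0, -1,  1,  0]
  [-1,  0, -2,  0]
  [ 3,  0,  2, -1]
x^3 + 3*x^2 + 3*x + 1

The characteristic polynomial is χ_A(x) = (x + 1)^4, so the eigenvalues are known. The minimal polynomial is
  m_A(x) = Π_λ (x − λ)^{k_λ}
where k_λ is the size of the *largest* Jordan block for λ (equivalently, the smallest k with (A − λI)^k v = 0 for every generalised eigenvector v of λ).

  λ = -1: largest Jordan block has size 3, contributing (x + 1)^3

So m_A(x) = (x + 1)^3 = x^3 + 3*x^2 + 3*x + 1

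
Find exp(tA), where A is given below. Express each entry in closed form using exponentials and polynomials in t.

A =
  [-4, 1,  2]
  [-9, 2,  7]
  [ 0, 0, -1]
e^{tA} =
  [-3*t*exp(-t) + exp(-t), t*exp(-t), t^2*exp(-t)/2 + 2*t*exp(-t)]
  [-9*t*exp(-t), 3*t*exp(-t) + exp(-t), 3*t^2*exp(-t)/2 + 7*t*exp(-t)]
  [0, 0, exp(-t)]

Strategy: write A = P · J · P⁻¹ where J is a Jordan canonical form, so e^{tA} = P · e^{tJ} · P⁻¹, and e^{tJ} can be computed block-by-block.

A has Jordan form
J =
  [-1,  1,  0]
  [ 0, -1,  1]
  [ 0,  0, -1]
(up to reordering of blocks).

Per-block formulas:
  For a 3×3 Jordan block J_3(-1): exp(t · J_3(-1)) = e^(-1t)·(I + t·N + (t^2/2)·N^2), where N is the 3×3 nilpotent shift.

After assembling e^{tJ} and conjugating by P, we get:

e^{tA} =
  [-3*t*exp(-t) + exp(-t), t*exp(-t), t^2*exp(-t)/2 + 2*t*exp(-t)]
  [-9*t*exp(-t), 3*t*exp(-t) + exp(-t), 3*t^2*exp(-t)/2 + 7*t*exp(-t)]
  [0, 0, exp(-t)]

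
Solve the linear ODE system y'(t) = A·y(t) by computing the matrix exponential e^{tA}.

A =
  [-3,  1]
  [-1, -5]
e^{tA} =
  [t*exp(-4*t) + exp(-4*t), t*exp(-4*t)]
  [-t*exp(-4*t), -t*exp(-4*t) + exp(-4*t)]

Strategy: write A = P · J · P⁻¹ where J is a Jordan canonical form, so e^{tA} = P · e^{tJ} · P⁻¹, and e^{tJ} can be computed block-by-block.

A has Jordan form
J =
  [-4,  1]
  [ 0, -4]
(up to reordering of blocks).

Per-block formulas:
  For a 2×2 Jordan block J_2(-4): exp(t · J_2(-4)) = e^(-4t)·(I + t·N), where N is the 2×2 nilpotent shift.

After assembling e^{tJ} and conjugating by P, we get:

e^{tA} =
  [t*exp(-4*t) + exp(-4*t), t*exp(-4*t)]
  [-t*exp(-4*t), -t*exp(-4*t) + exp(-4*t)]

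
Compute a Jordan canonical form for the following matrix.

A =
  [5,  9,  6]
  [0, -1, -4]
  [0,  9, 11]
J_2(5) ⊕ J_1(5)

The characteristic polynomial is
  det(x·I − A) = x^3 - 15*x^2 + 75*x - 125 = (x - 5)^3

Eigenvalues and multiplicities (the geometric multiplicity of λ is n − rank(A − λI), which equals the number of Jordan blocks for λ):
  λ = 5: algebraic multiplicity = 3, geometric multiplicity = 2

Determining the block sizes for each eigenvalue:
  λ = 5: 2 blocks summing to 3 forces exactly one block of size 2 and the rest size 1 → block sizes [2, 1]

Assembling the blocks gives a Jordan form
J =
  [5, 1, 0]
  [0, 5, 0]
  [0, 0, 5]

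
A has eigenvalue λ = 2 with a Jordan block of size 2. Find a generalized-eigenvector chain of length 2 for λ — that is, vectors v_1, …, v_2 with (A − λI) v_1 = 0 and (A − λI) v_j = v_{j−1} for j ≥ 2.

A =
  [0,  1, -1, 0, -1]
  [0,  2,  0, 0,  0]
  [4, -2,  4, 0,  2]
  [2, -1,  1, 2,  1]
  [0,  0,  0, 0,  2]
A Jordan chain for λ = 2 of length 2:
v_1 = (-2, 0, 4, 2, 0)ᵀ
v_2 = (1, 0, 0, 0, 0)ᵀ

Let N = A − (2)·I. We want v_2 with N^2 v_2 = 0 but N^1 v_2 ≠ 0; then v_{j-1} := N · v_j for j = 2, …, 2.

Pick v_2 = (1, 0, 0, 0, 0)ᵀ.
Then v_1 = N · v_2 = (-2, 0, 4, 2, 0)ᵀ.

Sanity check: (A − (2)·I) v_1 = (0, 0, 0, 0, 0)ᵀ = 0. ✓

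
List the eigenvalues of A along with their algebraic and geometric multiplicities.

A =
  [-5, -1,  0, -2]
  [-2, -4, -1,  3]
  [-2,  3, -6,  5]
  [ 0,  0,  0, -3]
λ = -5: alg = 3, geom = 1; λ = -3: alg = 1, geom = 1

Step 1 — factor the characteristic polynomial to read off the algebraic multiplicities:
  χ_A(x) = (x + 3)*(x + 5)^3

Step 2 — compute geometric multiplicities via the rank-nullity identity g(λ) = n − rank(A − λI):
  rank(A − (-5)·I) = 3, so dim ker(A − (-5)·I) = n − 3 = 1
  rank(A − (-3)·I) = 3, so dim ker(A − (-3)·I) = n − 3 = 1

Summary:
  λ = -5: algebraic multiplicity = 3, geometric multiplicity = 1
  λ = -3: algebraic multiplicity = 1, geometric multiplicity = 1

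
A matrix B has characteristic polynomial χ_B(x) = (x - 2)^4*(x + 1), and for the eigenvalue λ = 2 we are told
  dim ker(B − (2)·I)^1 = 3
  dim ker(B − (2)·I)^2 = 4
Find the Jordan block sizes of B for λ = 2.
Block sizes for λ = 2: [2, 1, 1]

From the dimensions of kernels of powers, the number of Jordan blocks of size at least j is d_j − d_{j−1} where d_j = dim ker(N^j) (with d_0 = 0). Computing the differences gives [3, 1].
The number of blocks of size exactly k is (#blocks of size ≥ k) − (#blocks of size ≥ k + 1), so the partition is: 2 block(s) of size 1, 1 block(s) of size 2.
In nonincreasing order the block sizes are [2, 1, 1].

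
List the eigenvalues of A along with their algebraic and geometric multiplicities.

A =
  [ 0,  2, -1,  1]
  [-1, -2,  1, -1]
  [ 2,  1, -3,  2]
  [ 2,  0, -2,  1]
λ = -1: alg = 4, geom = 2

Step 1 — factor the characteristic polynomial to read off the algebraic multiplicities:
  χ_A(x) = (x + 1)^4

Step 2 — compute geometric multiplicities via the rank-nullity identity g(λ) = n − rank(A − λI):
  rank(A − (-1)·I) = 2, so dim ker(A − (-1)·I) = n − 2 = 2

Summary:
  λ = -1: algebraic multiplicity = 4, geometric multiplicity = 2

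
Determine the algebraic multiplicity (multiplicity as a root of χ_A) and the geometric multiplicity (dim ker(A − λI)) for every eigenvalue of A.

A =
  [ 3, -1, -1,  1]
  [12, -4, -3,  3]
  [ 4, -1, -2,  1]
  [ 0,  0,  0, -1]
λ = -1: alg = 4, geom = 3

Step 1 — factor the characteristic polynomial to read off the algebraic multiplicities:
  χ_A(x) = (x + 1)^4

Step 2 — compute geometric multiplicities via the rank-nullity identity g(λ) = n − rank(A − λI):
  rank(A − (-1)·I) = 1, so dim ker(A − (-1)·I) = n − 1 = 3

Summary:
  λ = -1: algebraic multiplicity = 4, geometric multiplicity = 3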